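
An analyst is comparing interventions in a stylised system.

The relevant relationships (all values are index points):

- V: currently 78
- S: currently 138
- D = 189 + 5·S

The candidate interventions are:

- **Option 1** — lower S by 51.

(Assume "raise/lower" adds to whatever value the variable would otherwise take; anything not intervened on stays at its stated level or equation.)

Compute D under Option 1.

624

Option 1 (S − 51):
  S = 138 − 51 = 87
  D = 189 + 5·87 = 624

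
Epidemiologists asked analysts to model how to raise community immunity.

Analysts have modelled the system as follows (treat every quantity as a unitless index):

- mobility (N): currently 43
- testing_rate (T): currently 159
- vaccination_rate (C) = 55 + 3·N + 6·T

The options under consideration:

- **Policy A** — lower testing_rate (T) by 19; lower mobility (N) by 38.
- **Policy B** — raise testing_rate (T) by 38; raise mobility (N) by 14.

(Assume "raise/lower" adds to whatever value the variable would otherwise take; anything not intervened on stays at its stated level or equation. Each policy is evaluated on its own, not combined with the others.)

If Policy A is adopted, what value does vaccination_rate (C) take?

910

Policy A (T − 19, N − 38):
  N = 43 − 38 = 5
  T = 159 − 19 = 140
  C = 55 + 3·5 + 6·140 = 910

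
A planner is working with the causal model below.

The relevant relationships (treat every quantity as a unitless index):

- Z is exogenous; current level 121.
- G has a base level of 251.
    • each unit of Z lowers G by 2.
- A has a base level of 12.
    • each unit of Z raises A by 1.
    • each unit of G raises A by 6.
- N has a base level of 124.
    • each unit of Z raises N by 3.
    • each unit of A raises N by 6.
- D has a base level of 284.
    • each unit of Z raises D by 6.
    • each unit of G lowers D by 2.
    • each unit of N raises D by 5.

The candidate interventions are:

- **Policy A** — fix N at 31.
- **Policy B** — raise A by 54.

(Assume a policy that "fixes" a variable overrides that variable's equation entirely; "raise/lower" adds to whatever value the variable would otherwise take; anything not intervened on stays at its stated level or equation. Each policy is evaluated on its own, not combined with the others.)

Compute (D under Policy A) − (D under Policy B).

Policy A (N := 31):
  Z = 121
  G = 251 − 2·121 = 9
  A = 12 + 121 + 6·9 = 187
  N = 31
  D = 284 + 6·121 − 2·9 + 5·31 = 1147
Policy B (A + 54):
  Z = 121
  G = 251 − 2·121 = 9
  A = 12 + 121 + 6·9 (+54 from intervention) = 241
  N = 124 + 3·121 + 6·241 = 1933
  D = 284 + 6·121 − 2·9 + 5·1933 = 10657
D: 1147 − 10657 = -9510

-9510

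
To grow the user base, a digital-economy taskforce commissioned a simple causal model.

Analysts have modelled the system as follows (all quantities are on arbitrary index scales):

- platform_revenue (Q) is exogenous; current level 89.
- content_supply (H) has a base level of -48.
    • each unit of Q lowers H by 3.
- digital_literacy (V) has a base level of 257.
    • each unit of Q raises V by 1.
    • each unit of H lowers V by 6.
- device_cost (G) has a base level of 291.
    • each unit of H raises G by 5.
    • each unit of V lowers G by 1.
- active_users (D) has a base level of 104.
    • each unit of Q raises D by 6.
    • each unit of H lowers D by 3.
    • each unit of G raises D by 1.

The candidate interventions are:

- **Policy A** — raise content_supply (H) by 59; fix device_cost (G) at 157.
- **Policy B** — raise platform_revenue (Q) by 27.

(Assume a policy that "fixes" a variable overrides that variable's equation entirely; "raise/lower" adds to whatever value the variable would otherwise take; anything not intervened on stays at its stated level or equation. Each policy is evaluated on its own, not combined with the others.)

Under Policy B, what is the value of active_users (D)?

Policy B (Q + 27):
  Q = 89 + 27 = 116
  H = -48 − 3·116 = -396
  V = 257 + 116 − 6·(-396) = 2749
  G = 291 + 5·(-396) − 2749 = -4438
  D = 104 + 6·116 − 3·(-396) + (-4438) = -2450

-2450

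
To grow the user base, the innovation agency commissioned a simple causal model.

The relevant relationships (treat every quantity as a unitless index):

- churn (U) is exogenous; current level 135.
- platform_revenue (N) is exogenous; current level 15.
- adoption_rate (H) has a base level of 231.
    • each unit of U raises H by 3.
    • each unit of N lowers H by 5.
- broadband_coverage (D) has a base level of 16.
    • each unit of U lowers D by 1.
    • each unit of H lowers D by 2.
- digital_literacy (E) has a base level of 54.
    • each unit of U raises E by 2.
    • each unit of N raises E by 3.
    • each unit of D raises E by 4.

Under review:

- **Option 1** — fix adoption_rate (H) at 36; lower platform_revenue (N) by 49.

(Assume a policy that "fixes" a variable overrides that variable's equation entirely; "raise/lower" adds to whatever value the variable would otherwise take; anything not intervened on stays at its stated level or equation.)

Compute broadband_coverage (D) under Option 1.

-191

Option 1 (H := 36, N − 49):
  U = 135
  N = 15 − 49 = -34
  H = 36
  D = 16 − 135 − 2·36 = -191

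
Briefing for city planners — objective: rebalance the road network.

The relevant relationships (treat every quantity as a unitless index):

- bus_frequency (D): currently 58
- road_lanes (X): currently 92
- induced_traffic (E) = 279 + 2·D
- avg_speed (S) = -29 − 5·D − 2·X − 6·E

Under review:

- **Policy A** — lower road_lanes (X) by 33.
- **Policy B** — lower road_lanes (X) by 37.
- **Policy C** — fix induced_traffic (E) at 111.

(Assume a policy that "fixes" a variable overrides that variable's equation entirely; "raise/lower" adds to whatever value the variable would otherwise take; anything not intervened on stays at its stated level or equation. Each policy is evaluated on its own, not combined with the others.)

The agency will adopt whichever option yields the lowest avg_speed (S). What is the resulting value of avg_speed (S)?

Policy A (X − 33):
  D = 58
  X = 92 − 33 = 59
  E = 279 + 2·58 = 395
  S = -29 − 5·58 − 2·59 − 6·395 = -2807
Policy B (X − 37):
  D = 58
  X = 92 − 37 = 55
  E = 279 + 2·58 = 395
  S = -29 − 5·58 − 2·55 − 6·395 = -2799
Policy C (E := 111):
  D = 58
  X = 92
  E = 111
  S = -29 − 5·58 − 2·92 − 6·111 = -1169
Comparing — Policy A: S=-2807, Policy B: S=-2799, Policy C: S=-1169. Lowest is -2807 (Policy A).

-2807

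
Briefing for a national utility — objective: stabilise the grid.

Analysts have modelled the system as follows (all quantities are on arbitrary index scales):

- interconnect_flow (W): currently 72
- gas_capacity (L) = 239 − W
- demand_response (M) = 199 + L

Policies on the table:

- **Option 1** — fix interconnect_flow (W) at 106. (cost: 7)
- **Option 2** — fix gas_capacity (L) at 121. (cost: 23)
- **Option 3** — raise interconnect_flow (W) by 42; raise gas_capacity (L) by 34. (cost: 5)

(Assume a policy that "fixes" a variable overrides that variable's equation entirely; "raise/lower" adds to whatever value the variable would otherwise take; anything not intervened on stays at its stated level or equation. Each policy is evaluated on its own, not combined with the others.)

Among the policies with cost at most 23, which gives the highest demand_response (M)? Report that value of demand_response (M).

358

Option 1 (W := 106):
  W = 106
  L = 239 − 106 = 133
  M = 199 + 133 = 332
Option 2 (L := 121):
  W = 72
  L = 121
  M = 199 + 121 = 320
Option 3 (W + 42, L + 34):
  W = 72 + 42 = 114
  L = 239 − 114 (+34 from intervention) = 159
  M = 199 + 159 = 358
Comparing — Option 1: M=332, Option 2: M=320, Option 3: M=358. Highest is 358 (Option 3).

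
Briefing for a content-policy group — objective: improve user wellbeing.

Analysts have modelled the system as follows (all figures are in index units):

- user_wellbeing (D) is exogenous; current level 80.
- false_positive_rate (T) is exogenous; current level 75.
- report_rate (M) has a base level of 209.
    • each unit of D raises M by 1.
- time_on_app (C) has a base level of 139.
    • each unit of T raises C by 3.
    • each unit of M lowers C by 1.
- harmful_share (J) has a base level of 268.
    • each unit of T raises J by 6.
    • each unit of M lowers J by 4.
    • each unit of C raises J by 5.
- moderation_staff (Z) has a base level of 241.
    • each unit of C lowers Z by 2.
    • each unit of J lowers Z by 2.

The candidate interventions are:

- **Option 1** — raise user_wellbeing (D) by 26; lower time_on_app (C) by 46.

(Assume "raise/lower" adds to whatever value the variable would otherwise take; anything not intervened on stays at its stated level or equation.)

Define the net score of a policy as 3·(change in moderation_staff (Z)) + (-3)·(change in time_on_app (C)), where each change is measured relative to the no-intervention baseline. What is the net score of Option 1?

3432

Baseline:
  D = 80
  T = 75
  M = 209 + 80 = 289
  C = 139 + 3·75 − 289 = 75
  J = 268 + 6·75 − 4·289 + 5·75 = -63
  Z = 241 − 2·75 − 2·(-63) = 217
Option 1 (D + 26, C − 46):
  D = 80 + 26 = 106
  T = 75
  M = 209 + 106 = 315
  C = 139 + 3·75 − 315 (−46 from intervention) = 3
  J = 268 + 6·75 − 4·315 + 5·3 = -527
  Z = 241 − 2·3 − 2·(-527) = 1289
ΔZ = 1289 − 217 = 1072; ΔC = 3 − 75 = -72
Score = 3·1072 + (-3)·(-72) = 3432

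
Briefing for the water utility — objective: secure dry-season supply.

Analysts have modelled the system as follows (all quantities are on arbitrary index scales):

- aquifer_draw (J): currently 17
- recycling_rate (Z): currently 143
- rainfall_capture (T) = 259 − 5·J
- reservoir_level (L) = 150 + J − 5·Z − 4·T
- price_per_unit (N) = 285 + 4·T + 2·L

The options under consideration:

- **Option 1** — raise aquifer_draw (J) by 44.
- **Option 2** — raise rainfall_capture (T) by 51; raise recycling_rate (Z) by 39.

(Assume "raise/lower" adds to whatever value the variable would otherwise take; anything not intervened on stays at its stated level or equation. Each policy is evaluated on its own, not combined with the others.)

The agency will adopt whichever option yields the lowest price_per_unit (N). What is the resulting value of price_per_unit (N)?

Option 1 (J + 44):
  J = 17 + 44 = 61
  Z = 143
  T = 259 − 5·61 = -46
  L = 150 + 61 − 5·143 − 4·(-46) = -320
  N = 285 + 4·(-46) + 2·(-320) = -539
Option 2 (T + 51, Z + 39):
  J = 17
  Z = 143 + 39 = 182
  T = 259 − 5·17 (+51 from intervention) = 225
  L = 150 + 17 − 5·182 − 4·225 = -1643
  N = 285 + 4·225 + 2·(-1643) = -2101
Comparing — Option 1: N=-539, Option 2: N=-2101. Lowest is -2101 (Option 2).

-2101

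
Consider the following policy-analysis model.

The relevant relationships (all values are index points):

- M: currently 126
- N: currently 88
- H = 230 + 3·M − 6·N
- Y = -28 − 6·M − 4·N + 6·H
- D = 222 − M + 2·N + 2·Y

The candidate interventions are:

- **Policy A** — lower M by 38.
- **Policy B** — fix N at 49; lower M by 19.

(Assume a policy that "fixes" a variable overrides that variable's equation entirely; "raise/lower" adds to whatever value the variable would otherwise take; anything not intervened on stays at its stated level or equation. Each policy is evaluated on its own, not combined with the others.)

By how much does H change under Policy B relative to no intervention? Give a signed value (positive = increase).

177

Baseline:
  M = 126
  N = 88
  H = 230 + 3·126 − 6·88 = 80
Policy B (N := 49, M − 19):
  M = 126 − 19 = 107
  N = 49
  H = 230 + 3·107 − 6·49 = 257
Change in H: 257 − 80 = 177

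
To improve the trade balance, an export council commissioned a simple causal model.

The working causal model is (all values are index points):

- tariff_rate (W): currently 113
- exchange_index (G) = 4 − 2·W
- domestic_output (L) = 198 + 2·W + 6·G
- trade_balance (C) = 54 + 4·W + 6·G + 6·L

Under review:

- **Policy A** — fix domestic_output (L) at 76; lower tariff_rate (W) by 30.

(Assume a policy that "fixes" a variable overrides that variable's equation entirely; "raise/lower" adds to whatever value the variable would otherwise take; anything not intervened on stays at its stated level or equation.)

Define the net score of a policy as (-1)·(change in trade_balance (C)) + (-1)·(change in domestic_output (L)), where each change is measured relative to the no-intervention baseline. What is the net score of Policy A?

-7128

Baseline:
  W = 113
  G = 4 − 2·113 = -222
  L = 198 + 2·113 + 6·(-222) = -908
  C = 54 + 4·113 + 6·(-222) + 6·(-908) = -6274
Policy A (L := 76, W − 30):
  W = 113 − 30 = 83
  G = 4 − 2·83 = -162
  L = 76
  C = 54 + 4·83 + 6·(-162) + 6·76 = -130
ΔC = -130 − (-6274) = 6144; ΔL = 76 − (-908) = 984
Score = (-1)·6144 + (-1)·984 = -7128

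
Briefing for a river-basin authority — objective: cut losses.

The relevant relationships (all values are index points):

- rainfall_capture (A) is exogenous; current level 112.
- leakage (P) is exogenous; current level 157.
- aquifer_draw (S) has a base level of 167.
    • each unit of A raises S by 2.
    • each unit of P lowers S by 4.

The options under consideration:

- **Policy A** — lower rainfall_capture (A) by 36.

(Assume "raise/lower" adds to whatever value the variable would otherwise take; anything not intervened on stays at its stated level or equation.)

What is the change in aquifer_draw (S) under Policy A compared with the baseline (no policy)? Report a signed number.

Baseline:
  A = 112
  P = 157
  S = 167 + 2·112 − 4·157 = -237
Policy A (A − 36):
  A = 112 − 36 = 76
  P = 157
  S = 167 + 2·76 − 4·157 = -309
Change in S: -309 − (-237) = -72

-72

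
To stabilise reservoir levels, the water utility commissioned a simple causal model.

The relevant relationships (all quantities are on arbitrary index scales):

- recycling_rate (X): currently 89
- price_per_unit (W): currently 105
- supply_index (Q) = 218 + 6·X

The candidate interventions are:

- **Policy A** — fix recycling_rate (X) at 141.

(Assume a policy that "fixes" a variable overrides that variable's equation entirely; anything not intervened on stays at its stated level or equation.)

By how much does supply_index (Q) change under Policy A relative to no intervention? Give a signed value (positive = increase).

Baseline:
  X = 89
  Q = 218 + 6·89 = 752
Policy A (X := 141):
  X = 141
  Q = 218 + 6·141 = 1064
Change in Q: 1064 − 752 = 312

312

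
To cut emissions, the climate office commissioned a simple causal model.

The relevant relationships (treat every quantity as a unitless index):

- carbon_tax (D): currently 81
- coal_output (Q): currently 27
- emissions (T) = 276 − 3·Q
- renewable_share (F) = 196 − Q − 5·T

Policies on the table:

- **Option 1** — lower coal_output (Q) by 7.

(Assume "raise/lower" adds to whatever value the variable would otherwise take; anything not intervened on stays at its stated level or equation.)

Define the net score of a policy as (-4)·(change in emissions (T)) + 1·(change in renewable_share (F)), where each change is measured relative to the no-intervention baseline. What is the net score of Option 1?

Baseline:
  Q = 27
  T = 276 − 3·27 = 195
  F = 196 − 27 − 5·195 = -806
Option 1 (Q − 7):
  Q = 27 − 7 = 20
  T = 276 − 3·20 = 216
  F = 196 − 20 − 5·216 = -904
ΔT = 216 − 195 = 21; ΔF = -904 − (-806) = -98
Score = (-4)·21 + 1·(-98) = -182

-182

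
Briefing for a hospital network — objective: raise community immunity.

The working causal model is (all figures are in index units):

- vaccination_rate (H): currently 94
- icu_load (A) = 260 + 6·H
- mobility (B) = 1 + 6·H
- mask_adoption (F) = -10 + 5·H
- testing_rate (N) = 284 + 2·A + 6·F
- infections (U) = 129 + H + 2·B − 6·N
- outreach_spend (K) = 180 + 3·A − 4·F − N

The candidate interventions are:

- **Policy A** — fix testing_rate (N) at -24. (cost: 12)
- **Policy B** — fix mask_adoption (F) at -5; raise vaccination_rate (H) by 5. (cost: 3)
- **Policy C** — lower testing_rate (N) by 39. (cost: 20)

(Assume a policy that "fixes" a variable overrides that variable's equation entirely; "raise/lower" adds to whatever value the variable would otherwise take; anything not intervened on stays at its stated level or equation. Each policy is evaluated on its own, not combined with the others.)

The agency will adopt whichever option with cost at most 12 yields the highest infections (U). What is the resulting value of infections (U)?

1497

Policy A (N := -24):
  H = 94
  A = 260 + 6·94 = 824
  B = 1 + 6·94 = 565
  F = -10 + 5·94 = 460
  N = -24
  U = 129 + 94 + 2·565 − 6·(-24) = 1497
Policy B (F := -5, H + 5):
  H = 94 + 5 = 99
  A = 260 + 6·99 = 854
  B = 1 + 6·99 = 595
  F = -5
  N = 284 + 2·854 + 6·(-5) = 1962
  U = 129 + 99 + 2·595 − 6·1962 = -10354
Comparing — Policy A: U=1497, Policy B: U=-10354. Highest is 1497 (Policy A).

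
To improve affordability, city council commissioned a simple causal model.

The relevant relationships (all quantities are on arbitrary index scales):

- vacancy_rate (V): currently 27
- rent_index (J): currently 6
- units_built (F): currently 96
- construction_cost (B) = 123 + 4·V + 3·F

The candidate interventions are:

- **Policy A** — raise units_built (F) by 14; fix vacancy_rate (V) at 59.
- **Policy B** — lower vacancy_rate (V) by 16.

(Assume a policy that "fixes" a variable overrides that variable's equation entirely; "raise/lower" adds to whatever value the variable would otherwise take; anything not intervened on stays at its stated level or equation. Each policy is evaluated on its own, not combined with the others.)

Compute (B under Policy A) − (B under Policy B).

234

Policy A (F + 14, V := 59):
  V = 59
  F = 96 + 14 = 110
  B = 123 + 4·59 + 3·110 = 689
Policy B (V − 16):
  V = 27 − 16 = 11
  F = 96
  B = 123 + 4·11 + 3·96 = 455
B: 689 − 455 = 234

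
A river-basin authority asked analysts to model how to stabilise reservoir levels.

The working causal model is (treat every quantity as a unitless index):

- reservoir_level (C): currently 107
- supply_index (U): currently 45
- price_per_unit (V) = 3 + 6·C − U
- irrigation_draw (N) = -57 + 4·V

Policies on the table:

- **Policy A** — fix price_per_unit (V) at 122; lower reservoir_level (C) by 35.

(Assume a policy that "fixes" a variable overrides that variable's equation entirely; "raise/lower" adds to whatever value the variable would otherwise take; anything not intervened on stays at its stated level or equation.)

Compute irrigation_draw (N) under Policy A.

Policy A (V := 122, C − 35):
  C = 107 − 35 = 72
  U = 45
  V = 122
  N = -57 + 4·122 = 431

431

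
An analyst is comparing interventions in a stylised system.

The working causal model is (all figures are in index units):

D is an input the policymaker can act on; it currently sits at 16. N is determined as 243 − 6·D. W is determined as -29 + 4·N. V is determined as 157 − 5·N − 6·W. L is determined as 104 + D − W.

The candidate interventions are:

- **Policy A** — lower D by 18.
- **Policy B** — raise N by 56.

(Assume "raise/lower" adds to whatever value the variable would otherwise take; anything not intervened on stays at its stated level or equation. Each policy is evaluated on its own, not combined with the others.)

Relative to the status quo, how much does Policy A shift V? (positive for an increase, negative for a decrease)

Baseline:
  D = 16
  N = 243 − 6·16 = 147
  W = -29 + 4·147 = 559
  V = 157 − 5·147 − 6·559 = -3932
Policy A (D − 18):
  D = 16 − 18 = -2
  N = 243 − 6·(-2) = 255
  W = -29 + 4·255 = 991
  V = 157 − 5·255 − 6·991 = -7064
Change in V: -7064 − (-3932) = -3132

-3132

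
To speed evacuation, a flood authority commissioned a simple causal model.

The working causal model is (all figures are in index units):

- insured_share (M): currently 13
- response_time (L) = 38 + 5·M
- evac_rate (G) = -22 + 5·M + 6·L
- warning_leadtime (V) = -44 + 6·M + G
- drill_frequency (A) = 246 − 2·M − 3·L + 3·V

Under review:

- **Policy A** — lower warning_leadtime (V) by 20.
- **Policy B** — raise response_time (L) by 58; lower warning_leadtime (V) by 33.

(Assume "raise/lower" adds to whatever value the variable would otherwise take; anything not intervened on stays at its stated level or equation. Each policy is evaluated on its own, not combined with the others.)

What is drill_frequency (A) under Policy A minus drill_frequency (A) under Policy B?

-831

Policy A (V − 20):
  M = 13
  L = 38 + 5·13 = 103
  G = -22 + 5·13 + 6·103 = 661
  V = -44 + 6·13 + 661 (−20 from intervention) = 675
  A = 246 − 2·13 − 3·103 + 3·675 = 1936
Policy B (L + 58, V − 33):
  M = 13
  L = 38 + 5·13 (+58 from intervention) = 161
  G = -22 + 5·13 + 6·161 = 1009
  V = -44 + 6·13 + 1009 (−33 from intervention) = 1010
  A = 246 − 2·13 − 3·161 + 3·1010 = 2767
A: 1936 − 2767 = -831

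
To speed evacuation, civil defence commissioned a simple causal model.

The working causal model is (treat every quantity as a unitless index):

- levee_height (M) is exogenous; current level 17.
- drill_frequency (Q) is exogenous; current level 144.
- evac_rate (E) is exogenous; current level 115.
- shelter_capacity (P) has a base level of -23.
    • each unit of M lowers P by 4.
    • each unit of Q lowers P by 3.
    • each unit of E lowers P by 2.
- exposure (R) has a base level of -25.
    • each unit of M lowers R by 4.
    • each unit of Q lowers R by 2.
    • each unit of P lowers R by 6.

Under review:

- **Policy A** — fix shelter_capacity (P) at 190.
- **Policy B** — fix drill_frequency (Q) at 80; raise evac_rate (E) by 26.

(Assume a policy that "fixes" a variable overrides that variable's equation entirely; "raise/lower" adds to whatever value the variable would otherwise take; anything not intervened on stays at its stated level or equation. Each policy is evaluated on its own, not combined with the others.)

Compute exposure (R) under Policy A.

-1521

Policy A (P := 190):
  M = 17
  Q = 144
  E = 115
  P = 190
  R = -25 − 4·17 − 2·144 − 6·190 = -1521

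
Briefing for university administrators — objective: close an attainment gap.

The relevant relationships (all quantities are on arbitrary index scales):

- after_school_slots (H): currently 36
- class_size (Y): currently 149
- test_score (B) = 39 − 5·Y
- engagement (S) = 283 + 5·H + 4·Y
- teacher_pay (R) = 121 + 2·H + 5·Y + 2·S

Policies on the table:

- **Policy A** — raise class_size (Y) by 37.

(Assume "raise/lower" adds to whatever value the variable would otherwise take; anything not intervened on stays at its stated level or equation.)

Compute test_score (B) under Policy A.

-891

Policy A (Y + 37):
  Y = 149 + 37 = 186
  B = 39 − 5·186 = -891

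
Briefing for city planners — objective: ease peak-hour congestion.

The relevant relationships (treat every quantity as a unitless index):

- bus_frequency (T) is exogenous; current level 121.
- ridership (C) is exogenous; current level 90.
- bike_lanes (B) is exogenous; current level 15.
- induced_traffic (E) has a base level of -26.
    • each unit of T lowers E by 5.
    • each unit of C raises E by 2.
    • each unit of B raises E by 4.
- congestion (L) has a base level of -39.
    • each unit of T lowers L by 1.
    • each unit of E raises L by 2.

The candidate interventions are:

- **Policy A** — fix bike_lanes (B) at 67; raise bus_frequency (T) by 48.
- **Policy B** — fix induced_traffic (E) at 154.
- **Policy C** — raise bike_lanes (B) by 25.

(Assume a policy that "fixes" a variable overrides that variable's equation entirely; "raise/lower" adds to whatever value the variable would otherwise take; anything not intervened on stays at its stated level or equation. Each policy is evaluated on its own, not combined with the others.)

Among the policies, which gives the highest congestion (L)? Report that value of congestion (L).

148

Policy A (B := 67, T + 48):
  T = 121 + 48 = 169
  C = 90
  B = 67
  E = -26 − 5·169 + 2·90 + 4·67 = -423
  L = -39 − 169 + 2·(-423) = -1054
Policy B (E := 154):
  T = 121
  C = 90
  B = 15
  E = 154
  L = -39 − 121 + 2·154 = 148
Policy C (B + 25):
  T = 121
  C = 90
  B = 15 + 25 = 40
  E = -26 − 5·121 + 2·90 + 4·40 = -291
  L = -39 − 121 + 2·(-291) = -742
Comparing — Policy A: L=-1054, Policy B: L=148, Policy C: L=-742. Highest is 148 (Policy B).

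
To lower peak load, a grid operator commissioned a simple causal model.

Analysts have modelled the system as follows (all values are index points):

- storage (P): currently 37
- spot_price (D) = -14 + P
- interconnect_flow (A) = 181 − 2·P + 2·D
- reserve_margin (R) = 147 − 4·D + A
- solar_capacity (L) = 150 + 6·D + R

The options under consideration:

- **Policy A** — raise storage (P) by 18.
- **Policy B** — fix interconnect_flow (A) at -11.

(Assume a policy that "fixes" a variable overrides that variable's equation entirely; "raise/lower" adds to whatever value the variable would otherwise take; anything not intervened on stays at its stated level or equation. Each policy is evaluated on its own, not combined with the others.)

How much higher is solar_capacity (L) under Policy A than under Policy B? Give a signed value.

200

Policy A (P + 18):
  P = 37 + 18 = 55
  D = -14 + 55 = 41
  A = 181 − 2·55 + 2·41 = 153
  R = 147 − 4·41 + 153 = 136
  L = 150 + 6·41 + 136 = 532
Policy B (A := -11):
  P = 37
  D = -14 + 37 = 23
  A = -11
  R = 147 − 4·23 + (-11) = 44
  L = 150 + 6·23 + 44 = 332
L: 532 − 332 = 200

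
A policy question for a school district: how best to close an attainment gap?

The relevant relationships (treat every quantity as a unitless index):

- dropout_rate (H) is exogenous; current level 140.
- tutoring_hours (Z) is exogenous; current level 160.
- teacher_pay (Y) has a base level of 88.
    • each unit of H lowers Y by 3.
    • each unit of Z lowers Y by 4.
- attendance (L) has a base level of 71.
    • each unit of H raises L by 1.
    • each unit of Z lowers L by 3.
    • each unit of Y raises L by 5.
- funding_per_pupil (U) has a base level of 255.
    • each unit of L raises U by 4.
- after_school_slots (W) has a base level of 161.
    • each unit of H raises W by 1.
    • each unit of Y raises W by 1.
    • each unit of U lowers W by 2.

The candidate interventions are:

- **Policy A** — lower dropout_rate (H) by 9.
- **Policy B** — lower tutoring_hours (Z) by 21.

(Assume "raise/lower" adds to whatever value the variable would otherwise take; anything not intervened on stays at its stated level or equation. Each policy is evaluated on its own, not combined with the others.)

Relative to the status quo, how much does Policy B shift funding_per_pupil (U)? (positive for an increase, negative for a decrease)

1932

Baseline:
  H = 140
  Z = 160
  Y = 88 − 3·140 − 4·160 = -972
  L = 71 + 140 − 3·160 + 5·(-972) = -5129
  U = 255 + 4·(-5129) = -20261
Policy B (Z − 21):
  H = 140
  Z = 160 − 21 = 139
  Y = 88 − 3·140 − 4·139 = -888
  L = 71 + 140 − 3·139 + 5·(-888) = -4646
  U = 255 + 4·(-4646) = -18329
Change in U: -18329 − (-20261) = 1932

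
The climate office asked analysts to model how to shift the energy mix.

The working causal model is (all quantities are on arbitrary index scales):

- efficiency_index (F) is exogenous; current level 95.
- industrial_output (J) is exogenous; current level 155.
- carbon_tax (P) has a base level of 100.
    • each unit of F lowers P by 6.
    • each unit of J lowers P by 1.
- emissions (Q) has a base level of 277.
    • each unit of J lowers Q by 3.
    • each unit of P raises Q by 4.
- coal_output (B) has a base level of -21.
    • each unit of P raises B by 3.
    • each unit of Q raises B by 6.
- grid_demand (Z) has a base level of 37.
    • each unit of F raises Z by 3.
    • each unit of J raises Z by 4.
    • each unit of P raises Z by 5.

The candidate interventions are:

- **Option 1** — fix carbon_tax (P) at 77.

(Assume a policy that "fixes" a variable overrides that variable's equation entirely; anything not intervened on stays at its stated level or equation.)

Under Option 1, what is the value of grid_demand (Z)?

1327

Option 1 (P := 77):
  F = 95
  J = 155
  P = 77
  Z = 37 + 3·95 + 4·155 + 5·77 = 1327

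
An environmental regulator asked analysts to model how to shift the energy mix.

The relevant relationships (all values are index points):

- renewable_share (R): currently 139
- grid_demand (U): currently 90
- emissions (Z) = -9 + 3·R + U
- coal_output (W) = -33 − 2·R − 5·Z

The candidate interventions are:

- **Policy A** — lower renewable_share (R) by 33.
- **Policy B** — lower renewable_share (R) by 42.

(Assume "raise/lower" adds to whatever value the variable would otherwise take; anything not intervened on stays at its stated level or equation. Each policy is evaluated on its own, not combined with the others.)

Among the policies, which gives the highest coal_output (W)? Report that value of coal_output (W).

Policy A (R − 33):
  R = 139 − 33 = 106
  U = 90
  Z = -9 + 3·106 + 90 = 399
  W = -33 − 2·106 − 5·399 = -2240
Policy B (R − 42):
  R = 139 − 42 = 97
  U = 90
  Z = -9 + 3·97 + 90 = 372
  W = -33 − 2·97 − 5·372 = -2087
Comparing — Policy A: W=-2240, Policy B: W=-2087. Highest is -2087 (Policy B).

-2087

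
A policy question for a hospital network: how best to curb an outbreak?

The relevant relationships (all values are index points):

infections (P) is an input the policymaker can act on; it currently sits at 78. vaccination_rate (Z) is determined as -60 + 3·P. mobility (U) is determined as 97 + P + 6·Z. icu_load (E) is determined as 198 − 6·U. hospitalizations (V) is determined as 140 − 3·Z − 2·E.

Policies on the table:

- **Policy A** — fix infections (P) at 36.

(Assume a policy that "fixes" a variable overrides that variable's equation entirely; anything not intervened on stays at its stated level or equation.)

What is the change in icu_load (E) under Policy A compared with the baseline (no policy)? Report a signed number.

Baseline:
  P = 78
  Z = -60 + 3·78 = 174
  U = 97 + 78 + 6·174 = 1219
  E = 198 − 6·1219 = -7116
Policy A (P := 36):
  P = 36
  Z = -60 + 3·36 = 48
  U = 97 + 36 + 6·48 = 421
  E = 198 − 6·421 = -2328
Change in E: -2328 − (-7116) = 4788

4788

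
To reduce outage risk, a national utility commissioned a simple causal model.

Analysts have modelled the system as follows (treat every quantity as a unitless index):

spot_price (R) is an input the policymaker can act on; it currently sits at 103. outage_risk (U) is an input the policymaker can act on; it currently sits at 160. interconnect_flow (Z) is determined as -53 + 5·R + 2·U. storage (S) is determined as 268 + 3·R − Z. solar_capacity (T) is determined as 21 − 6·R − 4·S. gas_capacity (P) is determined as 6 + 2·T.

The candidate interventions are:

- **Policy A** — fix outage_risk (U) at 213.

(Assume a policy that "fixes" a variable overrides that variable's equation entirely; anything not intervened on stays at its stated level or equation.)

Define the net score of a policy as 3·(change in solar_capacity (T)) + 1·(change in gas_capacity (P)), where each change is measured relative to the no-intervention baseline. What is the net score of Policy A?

Baseline:
  R = 103
  U = 160
  Z = -53 + 5·103 + 2·160 = 782
  S = 268 + 3·103 − 782 = -205
  T = 21 − 6·103 − 4·(-205) = 223
  P = 6 + 2·223 = 452
Policy A (U := 213):
  R = 103
  U = 213
  Z = -53 + 5·103 + 2·213 = 888
  S = 268 + 3·103 − 888 = -311
  T = 21 − 6·103 − 4·(-311) = 647
  P = 6 + 2·647 = 1300
ΔT = 647 − 223 = 424; ΔP = 1300 − 452 = 848
Score = 3·424 + 1·848 = 2120

2120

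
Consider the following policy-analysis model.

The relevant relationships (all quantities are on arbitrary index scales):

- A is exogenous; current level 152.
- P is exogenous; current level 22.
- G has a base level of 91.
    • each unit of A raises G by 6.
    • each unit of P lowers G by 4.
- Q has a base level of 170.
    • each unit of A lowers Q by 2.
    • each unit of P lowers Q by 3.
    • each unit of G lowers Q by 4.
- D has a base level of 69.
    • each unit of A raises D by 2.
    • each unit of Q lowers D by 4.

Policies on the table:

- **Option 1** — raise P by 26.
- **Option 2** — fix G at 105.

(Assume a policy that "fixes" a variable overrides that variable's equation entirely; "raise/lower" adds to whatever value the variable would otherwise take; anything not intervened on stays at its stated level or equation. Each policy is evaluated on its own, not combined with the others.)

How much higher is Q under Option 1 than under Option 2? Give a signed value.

-2902

Option 1 (P + 26):
  A = 152
  P = 22 + 26 = 48
  G = 91 + 6·152 − 4·48 = 811
  Q = 170 − 2·152 − 3·48 − 4·811 = -3522
Option 2 (G := 105):
  A = 152
  P = 22
  G = 105
  Q = 170 − 2·152 − 3·22 − 4·105 = -620
Q: -3522 − (-620) = -2902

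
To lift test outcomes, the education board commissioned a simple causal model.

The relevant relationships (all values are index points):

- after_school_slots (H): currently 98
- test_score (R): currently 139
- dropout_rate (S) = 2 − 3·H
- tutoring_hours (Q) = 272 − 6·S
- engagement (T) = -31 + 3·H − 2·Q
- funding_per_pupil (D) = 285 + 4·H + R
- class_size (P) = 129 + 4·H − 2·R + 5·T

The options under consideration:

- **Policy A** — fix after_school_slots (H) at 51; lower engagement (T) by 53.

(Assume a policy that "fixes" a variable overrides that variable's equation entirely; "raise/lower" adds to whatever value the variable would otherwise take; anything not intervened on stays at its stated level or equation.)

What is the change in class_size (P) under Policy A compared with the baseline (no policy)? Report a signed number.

Baseline:
  H = 98
  R = 139
  S = 2 − 3·98 = -292
  Q = 272 − 6·(-292) = 2024
  T = -31 + 3·98 − 2·2024 = -3785
  P = 129 + 4·98 − 2·139 + 5·(-3785) = -18682
Policy A (H := 51, T − 53):
  H = 51
  R = 139
  S = 2 − 3·51 = -151
  Q = 272 − 6·(-151) = 1178
  T = -31 + 3·51 − 2·1178 (−53 from intervention) = -2287
  P = 129 + 4·51 − 2·139 + 5·(-2287) = -11380
Change in P: -11380 − (-18682) = 7302

7302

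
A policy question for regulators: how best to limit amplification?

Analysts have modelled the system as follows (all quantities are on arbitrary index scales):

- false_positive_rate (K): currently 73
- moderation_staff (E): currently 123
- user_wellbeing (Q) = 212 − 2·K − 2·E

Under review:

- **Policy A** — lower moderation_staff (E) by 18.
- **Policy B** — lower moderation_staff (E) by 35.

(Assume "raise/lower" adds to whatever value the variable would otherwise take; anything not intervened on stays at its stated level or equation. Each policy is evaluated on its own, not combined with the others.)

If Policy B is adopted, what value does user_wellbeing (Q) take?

Policy B (E − 35):
  K = 73
  E = 123 − 35 = 88
  Q = 212 − 2·73 − 2·88 = -110

-110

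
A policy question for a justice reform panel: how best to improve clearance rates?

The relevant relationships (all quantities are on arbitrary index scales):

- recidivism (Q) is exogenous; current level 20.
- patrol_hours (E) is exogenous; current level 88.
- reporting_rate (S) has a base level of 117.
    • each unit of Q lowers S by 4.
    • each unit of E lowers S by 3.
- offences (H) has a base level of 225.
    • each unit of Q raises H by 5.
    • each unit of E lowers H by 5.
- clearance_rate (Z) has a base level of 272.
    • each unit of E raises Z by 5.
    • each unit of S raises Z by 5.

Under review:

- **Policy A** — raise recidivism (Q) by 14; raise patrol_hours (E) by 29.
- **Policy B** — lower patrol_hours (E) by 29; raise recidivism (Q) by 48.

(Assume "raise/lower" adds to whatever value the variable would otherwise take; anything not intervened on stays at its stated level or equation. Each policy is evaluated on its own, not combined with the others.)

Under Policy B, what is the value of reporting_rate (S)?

-332

Policy B (E − 29, Q + 48):
  Q = 20 + 48 = 68
  E = 88 − 29 = 59
  S = 117 − 4·68 − 3·59 = -332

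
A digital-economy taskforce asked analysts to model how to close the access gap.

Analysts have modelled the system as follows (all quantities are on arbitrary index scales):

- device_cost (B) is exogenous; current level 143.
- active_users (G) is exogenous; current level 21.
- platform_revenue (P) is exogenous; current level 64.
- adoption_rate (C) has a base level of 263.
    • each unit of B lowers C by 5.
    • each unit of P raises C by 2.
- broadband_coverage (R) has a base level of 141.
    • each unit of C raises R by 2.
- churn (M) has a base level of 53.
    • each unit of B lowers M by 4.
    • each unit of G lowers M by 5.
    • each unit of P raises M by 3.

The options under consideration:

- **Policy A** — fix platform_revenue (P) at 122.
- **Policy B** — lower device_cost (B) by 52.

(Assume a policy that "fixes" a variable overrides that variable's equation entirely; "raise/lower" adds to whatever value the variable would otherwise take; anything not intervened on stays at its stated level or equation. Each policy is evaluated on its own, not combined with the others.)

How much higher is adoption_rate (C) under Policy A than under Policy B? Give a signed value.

-144

Policy A (P := 122):
  B = 143
  P = 122
  C = 263 − 5·143 + 2·122 = -208
Policy B (B − 52):
  B = 143 − 52 = 91
  P = 64
  C = 263 − 5·91 + 2·64 = -64
C: -208 − (-64) = -144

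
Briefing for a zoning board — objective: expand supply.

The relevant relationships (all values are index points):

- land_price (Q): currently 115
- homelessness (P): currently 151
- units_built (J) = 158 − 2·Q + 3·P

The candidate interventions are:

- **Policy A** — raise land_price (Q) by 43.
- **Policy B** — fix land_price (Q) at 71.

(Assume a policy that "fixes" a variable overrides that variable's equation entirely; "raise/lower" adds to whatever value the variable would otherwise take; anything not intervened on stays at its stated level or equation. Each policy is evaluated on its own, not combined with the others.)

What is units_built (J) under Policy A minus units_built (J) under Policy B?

-174

Policy A (Q + 43):
  Q = 115 + 43 = 158
  P = 151
  J = 158 − 2·158 + 3·151 = 295
Policy B (Q := 71):
  Q = 71
  P = 151
  J = 158 − 2·71 + 3·151 = 469
J: 295 − 469 = -174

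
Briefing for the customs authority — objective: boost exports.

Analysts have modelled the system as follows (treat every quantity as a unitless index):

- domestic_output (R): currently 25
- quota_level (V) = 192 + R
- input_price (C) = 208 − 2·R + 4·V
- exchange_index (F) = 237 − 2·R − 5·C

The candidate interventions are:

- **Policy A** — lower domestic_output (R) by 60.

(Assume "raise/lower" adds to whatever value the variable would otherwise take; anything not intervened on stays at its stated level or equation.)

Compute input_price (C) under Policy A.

Policy A (R − 60):
  R = 25 − 60 = -35
  V = 192 + (-35) = 157
  C = 208 − 2·(-35) + 4·157 = 906

906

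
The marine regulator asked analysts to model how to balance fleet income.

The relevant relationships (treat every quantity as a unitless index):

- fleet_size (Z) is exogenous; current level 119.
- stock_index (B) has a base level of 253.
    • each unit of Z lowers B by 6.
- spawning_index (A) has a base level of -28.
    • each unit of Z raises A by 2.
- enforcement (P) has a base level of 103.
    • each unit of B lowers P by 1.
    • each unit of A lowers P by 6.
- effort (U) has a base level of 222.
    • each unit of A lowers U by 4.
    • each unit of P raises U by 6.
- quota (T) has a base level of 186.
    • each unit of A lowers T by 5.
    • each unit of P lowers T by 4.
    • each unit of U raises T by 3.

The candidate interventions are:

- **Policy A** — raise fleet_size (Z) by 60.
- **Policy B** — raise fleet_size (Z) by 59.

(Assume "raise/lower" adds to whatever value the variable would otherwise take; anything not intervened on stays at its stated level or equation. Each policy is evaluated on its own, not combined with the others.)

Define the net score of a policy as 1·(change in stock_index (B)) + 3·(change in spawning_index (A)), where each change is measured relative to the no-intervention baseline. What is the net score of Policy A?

0

Baseline:
  Z = 119
  B = 253 − 6·119 = -461
  A = -28 + 2·119 = 210
Policy A (Z + 60):
  Z = 119 + 60 = 179
  B = 253 − 6·179 = -821
  A = -28 + 2·179 = 330
ΔB = -821 − (-461) = -360; ΔA = 330 − 210 = 120
Score = 1·(-360) + 3·120 = 0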